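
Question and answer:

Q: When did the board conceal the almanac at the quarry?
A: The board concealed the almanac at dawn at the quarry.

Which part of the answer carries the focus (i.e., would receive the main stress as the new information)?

at dawn

The wh-word "when" asks about the time.
In the answer, "the board", "the almanac" and "at the quarry" are given — repeated from the question.
The constituent filling the time gap is "at dawn"; that is the focus and would carry nuclear stress.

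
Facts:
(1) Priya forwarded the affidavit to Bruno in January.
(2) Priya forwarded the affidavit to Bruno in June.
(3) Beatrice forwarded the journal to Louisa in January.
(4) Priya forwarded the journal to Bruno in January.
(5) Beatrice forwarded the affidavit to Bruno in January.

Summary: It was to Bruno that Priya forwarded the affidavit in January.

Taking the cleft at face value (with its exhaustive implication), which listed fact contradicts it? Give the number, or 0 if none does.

0

The cleft puts "Bruno" in focus and presupposes the open proposition with same agent, thing, setting (Priya / the affidavit / in January).
Exhaustivity: Bruno is the only recipient satisfying that background.
Every other fact differs from the presupposition on some backgrounded slot, so none challenges the exhaustivity.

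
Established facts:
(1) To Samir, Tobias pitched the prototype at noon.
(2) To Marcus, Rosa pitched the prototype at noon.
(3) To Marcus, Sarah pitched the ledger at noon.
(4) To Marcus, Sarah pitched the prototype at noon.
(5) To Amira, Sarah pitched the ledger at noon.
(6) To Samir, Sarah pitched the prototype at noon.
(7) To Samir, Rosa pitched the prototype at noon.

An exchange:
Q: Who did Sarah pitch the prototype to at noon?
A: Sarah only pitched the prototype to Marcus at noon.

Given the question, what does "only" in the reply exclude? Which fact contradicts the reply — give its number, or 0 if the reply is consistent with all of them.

6

Answering "Who did ... to ...?" puts focus on the recipient — here, "Marcus".
"Only" then excludes alternative recipients while the background — same agent, thing, setting (Sarah / the prototype / at noon) — is held fixed.
Fact (6) keeps same agent, thing, setting (Sarah / the prototype / at noon) but has recipient = Samir; that refutes the reply.
(Fact (3) would refute a reading with focus on the thing — but that is not what the question asks.)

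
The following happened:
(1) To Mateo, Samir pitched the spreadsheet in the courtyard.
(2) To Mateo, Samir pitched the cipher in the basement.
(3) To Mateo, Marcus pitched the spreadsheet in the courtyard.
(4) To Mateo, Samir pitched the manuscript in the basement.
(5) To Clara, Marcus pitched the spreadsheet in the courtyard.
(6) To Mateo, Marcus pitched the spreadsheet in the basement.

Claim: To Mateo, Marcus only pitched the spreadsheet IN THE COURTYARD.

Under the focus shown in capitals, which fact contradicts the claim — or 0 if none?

6

The capitals mark "in the courtyard" as focus. So "only" rules out other settings, with the rest (agent = Marcus, thing = the spreadsheet, recipient = Mateo) as background.
Fact (6) shares the background but differs in setting (in the basement) — a counterexample.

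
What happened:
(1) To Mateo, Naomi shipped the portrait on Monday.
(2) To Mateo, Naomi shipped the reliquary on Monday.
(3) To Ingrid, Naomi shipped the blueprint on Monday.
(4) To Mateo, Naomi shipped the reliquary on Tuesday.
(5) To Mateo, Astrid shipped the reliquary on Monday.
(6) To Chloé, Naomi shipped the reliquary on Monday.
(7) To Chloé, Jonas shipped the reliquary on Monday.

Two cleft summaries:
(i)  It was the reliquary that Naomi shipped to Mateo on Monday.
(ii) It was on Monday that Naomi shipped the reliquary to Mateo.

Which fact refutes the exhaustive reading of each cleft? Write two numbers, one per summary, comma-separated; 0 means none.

(i): focus "the reliquary". Looking for agent = Naomi, recipient = Mateo, setting = on Monday with some other thing — fact (1) has the portrait there. Refuted.
(ii): focus "on Monday". Looking for agent = Naomi, thing = the reliquary, recipient = Mateo with some other setting — fact (4) has on Tuesday there. Refuted.

1, 4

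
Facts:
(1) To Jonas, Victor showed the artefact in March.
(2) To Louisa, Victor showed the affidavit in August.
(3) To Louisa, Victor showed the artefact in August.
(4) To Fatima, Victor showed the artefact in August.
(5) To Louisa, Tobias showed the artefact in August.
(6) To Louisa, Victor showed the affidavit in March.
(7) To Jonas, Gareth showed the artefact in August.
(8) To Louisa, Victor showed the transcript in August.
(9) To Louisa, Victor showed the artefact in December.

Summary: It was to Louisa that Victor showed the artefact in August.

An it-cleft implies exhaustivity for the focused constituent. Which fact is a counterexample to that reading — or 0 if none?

The cleft puts "Louisa" in focus and presupposes the open proposition with Victor as agent and the artefact as thing and in August as setting.
Exhaustivity: Louisa is the only recipient satisfying that background.
Fact (4) shares the background but with recipient = Fatima; exhaustivity is violated.

4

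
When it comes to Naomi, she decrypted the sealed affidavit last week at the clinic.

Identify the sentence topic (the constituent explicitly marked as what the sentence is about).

The construction explicitly marks "Naomi" as what the sentence is about — the topic.
The remainder of the clause is the comment (what is said about the topic).

Naomi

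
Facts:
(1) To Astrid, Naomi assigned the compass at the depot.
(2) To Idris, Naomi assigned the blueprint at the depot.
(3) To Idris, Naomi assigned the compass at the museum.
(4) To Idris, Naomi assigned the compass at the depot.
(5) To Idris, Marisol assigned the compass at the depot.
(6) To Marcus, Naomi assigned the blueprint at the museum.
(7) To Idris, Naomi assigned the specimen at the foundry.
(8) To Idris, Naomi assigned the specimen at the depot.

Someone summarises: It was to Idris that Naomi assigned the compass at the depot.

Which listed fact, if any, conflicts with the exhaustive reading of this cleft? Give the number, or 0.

1

Focus of the cleft: "Idris" (the recipient). Presupposed background: agent = Naomi, thing = the compass, setting = at the depot.
The exhaustive reading says no other recipient fits that background.
Fact (1) shares the background but with recipient = Astrid; exhaustivity is violated.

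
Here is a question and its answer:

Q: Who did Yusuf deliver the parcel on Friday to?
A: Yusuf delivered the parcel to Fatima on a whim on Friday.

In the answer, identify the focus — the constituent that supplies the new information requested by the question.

to Fatima

The wh-word "who" asks about the recipient.
In the answer, "Yusuf", "the parcel" and "on Friday" are given — repeated from the question.
"on a whim" is also new, but it specifies the manner, which is not what the question asks about — so it is not the focus.
The constituent filling the recipient gap is "to Fatima"; that is the focus.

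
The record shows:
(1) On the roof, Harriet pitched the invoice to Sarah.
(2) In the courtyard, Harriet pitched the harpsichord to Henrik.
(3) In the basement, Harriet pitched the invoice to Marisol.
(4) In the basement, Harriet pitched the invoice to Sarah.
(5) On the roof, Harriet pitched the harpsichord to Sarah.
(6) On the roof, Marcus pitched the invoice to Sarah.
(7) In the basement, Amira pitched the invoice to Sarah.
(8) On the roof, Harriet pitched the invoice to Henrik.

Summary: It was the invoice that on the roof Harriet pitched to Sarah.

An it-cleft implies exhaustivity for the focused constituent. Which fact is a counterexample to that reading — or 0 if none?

Focus of the cleft: "the invoice" (the thing). Presupposed background: Harriet as agent and Sarah as recipient and on the roof as setting.
The exhaustive reading says no other thing fits that background.
Fact (5) shares the background but with thing = the harpsichord; exhaustivity is violated.

5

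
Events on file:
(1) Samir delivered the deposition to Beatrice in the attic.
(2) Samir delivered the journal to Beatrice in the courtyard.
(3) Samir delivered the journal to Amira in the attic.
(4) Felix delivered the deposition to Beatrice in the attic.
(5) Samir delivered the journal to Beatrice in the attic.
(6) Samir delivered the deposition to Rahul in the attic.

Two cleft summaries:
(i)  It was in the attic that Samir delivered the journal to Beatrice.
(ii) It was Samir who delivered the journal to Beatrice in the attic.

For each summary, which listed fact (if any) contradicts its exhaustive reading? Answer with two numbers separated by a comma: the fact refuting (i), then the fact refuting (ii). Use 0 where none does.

2, 0

Summary (i) focuses "in the attic" (the setting); background agent = Samir, thing = the journal, recipient = Beatrice. Fact (2) matches that background with setting = in the courtyard — refutes (i).
Summary (ii) focuses "Samir" (the agent); background thing = the journal, recipient = Beatrice, setting = in the attic. No fact matches that background with a different agent, so 0.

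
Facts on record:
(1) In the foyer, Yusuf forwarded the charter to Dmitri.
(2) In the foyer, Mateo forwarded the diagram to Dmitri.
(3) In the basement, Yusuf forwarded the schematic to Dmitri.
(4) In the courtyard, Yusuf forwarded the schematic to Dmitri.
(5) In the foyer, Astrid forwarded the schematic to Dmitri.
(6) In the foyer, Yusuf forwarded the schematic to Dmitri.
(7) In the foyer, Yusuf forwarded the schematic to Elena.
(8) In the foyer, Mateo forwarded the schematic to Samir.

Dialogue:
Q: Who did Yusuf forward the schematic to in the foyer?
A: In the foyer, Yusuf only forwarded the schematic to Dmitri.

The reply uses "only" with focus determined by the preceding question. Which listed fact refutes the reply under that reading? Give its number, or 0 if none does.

7

The question "Who did ... to ...?" targets the recipient, so in the reply the focus falls on "Dmitri".
So "only" ranges over recipients; the rest (Yusuf as agent and the schematic as thing and in the foyer as setting) is presupposed.
Fact (7) shares the background with a different recipient (Elena) — counterexample.
(Fact (1) would refute a reading with focus on the thing — but that is not what the question asks.)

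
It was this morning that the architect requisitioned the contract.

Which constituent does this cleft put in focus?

In an it-cleft "It was X that/who ...", the clefted constituent X is the focus; the that/who-clause expresses the presupposed open proposition.
Here the focus is "this morning". The backgrounded (presupposed) material includes "the architect" and "the contract".

this morning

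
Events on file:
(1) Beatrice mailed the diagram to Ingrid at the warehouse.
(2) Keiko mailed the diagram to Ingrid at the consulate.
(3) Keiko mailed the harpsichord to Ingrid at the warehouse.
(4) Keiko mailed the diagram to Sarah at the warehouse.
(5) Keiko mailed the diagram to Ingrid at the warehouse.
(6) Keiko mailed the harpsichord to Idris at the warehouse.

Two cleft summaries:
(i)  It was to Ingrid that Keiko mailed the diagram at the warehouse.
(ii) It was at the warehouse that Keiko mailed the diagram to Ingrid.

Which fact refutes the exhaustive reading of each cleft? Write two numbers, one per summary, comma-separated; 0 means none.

(i): focus "Ingrid". Looking for Keiko as agent and the diagram as thing and at the warehouse as setting with some other recipient — fact (4) has Sarah there. Refuted.
(ii): focus "at the warehouse". Looking for Keiko as agent and the diagram as thing and Ingrid as recipient with some other setting — fact (2) has at the consulate there. Refuted.

4, 2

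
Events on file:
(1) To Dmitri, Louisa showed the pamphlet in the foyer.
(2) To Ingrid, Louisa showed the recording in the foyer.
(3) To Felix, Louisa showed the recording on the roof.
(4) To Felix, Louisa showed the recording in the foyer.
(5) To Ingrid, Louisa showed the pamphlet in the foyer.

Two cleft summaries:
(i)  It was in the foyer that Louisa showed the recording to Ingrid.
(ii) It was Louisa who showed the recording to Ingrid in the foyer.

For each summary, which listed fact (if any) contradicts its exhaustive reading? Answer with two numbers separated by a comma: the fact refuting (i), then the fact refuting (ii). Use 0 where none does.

(i): focus "in the foyer". No fact shares Louisa as agent and the recording as thing and Ingrid as recipient with a different setting. 0.
(ii): focus "Louisa". No fact shares the recording as thing and Ingrid as recipient and in the foyer as setting with a different agent. 0.

0, 0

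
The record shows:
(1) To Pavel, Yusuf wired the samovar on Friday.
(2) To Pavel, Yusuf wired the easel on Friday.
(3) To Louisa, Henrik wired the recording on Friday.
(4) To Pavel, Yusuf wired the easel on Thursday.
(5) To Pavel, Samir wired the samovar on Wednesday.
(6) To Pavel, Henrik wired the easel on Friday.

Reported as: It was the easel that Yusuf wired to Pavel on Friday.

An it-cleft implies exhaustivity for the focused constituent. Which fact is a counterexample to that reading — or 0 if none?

The cleft puts "the easel" in focus and presupposes the open proposition with agent = Yusuf, recipient = Pavel, setting = on Friday.
The exhaustive reading says no other thing fits that background.
But fact (1) also has agent = Yusuf, recipient = Pavel, setting = on Friday, with thing = the samovar — so the exhaustive reading fails.

1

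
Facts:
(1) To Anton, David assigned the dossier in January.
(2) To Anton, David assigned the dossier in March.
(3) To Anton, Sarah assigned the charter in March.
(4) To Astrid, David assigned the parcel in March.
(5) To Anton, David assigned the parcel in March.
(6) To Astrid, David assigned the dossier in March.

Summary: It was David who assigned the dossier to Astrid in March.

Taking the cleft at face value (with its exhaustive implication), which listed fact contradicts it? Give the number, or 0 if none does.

0

Focus of the cleft: "David" (the agent). Presupposed background: same thing, recipient, setting (the dossier / Astrid / in March).
Exhaustivity: David is the only agent satisfying that background.
Every other fact differs from the presupposition on some backgrounded slot, so none challenges the exhaustivity.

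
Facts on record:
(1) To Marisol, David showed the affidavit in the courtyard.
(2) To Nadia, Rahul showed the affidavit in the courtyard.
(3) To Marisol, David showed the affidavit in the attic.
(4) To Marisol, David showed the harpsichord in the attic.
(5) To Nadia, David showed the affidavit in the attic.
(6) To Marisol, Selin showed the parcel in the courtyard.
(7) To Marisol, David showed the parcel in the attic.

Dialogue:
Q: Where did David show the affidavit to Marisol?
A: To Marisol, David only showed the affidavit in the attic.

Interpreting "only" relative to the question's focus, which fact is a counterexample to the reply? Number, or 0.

The question "Where did ...?" targets the setting, so in the reply the focus falls on "in the attic".
So "only" ranges over settings; the rest (same agent, thing, recipient (David / the affidavit / Marisol)) is presupposed.
Fact (1) keeps same agent, thing, recipient (David / the affidavit / Marisol) but has setting = in the courtyard; that refutes the reply.
(Fact (4) would refute a reading with focus on the thing — but that is not what the question asks.)

1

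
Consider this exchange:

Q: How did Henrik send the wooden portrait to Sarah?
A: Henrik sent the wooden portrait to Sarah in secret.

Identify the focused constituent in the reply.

in secret

The wh-word "how" asks about the manner.
In the answer, "Henrik", "the wooden portrait" and "to Sarah" are given — repeated from the question.
The constituent filling the manner gap is "in secret"; that is the focus and would carry nuclear stress.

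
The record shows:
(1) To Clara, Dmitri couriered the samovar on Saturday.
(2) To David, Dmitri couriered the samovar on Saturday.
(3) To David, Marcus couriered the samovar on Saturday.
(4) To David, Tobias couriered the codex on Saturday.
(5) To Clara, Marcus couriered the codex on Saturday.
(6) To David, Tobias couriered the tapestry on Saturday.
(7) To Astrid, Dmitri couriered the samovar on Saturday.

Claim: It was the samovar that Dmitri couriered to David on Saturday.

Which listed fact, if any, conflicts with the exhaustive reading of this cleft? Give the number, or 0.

0

Focus of the cleft: "the samovar" (the thing). Presupposed background: Dmitri as agent and David as recipient and on Saturday as setting.
The exhaustive reading says no other thing fits that background.
No listed fact matches the background with a different thing. Exhaustivity holds.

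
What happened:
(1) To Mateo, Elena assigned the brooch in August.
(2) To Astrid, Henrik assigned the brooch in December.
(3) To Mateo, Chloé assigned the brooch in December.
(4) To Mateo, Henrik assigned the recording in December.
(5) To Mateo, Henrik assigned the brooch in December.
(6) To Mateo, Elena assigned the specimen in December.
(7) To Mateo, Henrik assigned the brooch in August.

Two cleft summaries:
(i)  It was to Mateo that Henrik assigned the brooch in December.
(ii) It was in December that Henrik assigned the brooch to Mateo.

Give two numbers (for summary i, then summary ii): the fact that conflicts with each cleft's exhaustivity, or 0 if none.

Summary (i) focuses "Mateo" (the recipient); background same agent, thing, setting (Henrik / the brooch / in December). Fact (2) matches that background with recipient = Astrid — refutes (i).
Summary (ii) focuses "in December" (the setting); background same agent, thing, recipient (Henrik / the brooch / Mateo). Fact (7) matches that background with setting = in August — refutes (ii).

2, 7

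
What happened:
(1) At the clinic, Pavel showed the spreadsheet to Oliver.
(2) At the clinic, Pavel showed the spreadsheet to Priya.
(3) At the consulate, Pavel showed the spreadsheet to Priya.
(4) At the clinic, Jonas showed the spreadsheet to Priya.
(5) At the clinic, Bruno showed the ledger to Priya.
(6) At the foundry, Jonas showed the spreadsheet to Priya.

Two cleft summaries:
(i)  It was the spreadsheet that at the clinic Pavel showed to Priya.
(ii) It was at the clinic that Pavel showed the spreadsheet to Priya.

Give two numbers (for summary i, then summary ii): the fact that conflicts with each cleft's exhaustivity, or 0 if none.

(i): focus "the spreadsheet". No fact shares same agent, recipient, setting (Pavel / Priya / at the clinic) with a different thing. 0.
(ii): focus "at the clinic". Looking for same agent, thing, recipient (Pavel / the spreadsheet / Priya) with some other setting — fact (3) has at the consulate there. Refuted.

0, 3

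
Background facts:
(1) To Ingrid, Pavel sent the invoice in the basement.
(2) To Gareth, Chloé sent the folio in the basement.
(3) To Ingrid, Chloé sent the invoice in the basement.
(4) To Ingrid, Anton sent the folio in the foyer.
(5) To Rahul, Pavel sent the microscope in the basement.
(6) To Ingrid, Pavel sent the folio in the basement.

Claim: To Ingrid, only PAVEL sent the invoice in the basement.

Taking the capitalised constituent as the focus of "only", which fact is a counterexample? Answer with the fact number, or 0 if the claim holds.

Focus (in capitals) is "Pavel" — the agent. "Only" excludes alternative agents while holding fixed the invoice as thing and Ingrid as recipient and in the basement as setting.
Fact (3) matches on the invoice as thing and Ingrid as recipient and in the basement as setting, but has agent = Chloé instead. That refutes the claim.

3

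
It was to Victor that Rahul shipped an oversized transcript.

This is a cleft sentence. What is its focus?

In an it-cleft "It was X that/who ...", the clefted constituent X is the focus; the that/who-clause expresses the presupposed open proposition.
Here the focus is "to Victor". The backgrounded (presupposed) material includes "Rahul" and "an oversized transcript".

to Victor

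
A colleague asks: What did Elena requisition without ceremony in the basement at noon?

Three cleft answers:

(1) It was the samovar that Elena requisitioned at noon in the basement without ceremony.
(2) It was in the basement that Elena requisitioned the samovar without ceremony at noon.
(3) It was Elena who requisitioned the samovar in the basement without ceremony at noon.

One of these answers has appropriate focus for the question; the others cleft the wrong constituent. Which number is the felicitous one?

1

The question word "what" targets the direct object.
Option (1) clefts "the samovar" — that matches what the question asks about.
Option (2) clefts "in the basement" — the location, not what was asked.
Option (3) clefts "Elena" — the subject (agent), not what was asked.
So the congruent reply is (1).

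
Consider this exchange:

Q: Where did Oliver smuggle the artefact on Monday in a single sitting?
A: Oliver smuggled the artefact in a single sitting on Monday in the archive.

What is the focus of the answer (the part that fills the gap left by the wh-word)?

in the archive

The wh-word "where" asks about the location.
In the answer, "Oliver", "the artefact", "on Monday" and "in a single sitting" are given — repeated from the question.
The constituent filling the location gap is "in the archive"; that is the focus and would carry nuclear stress.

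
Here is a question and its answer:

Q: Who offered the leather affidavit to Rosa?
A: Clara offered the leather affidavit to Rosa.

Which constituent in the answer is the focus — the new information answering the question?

Clara

The wh-word "who" asks about the subject (agent).
In the answer, "the leather affidavit" and "to Rosa" are given — repeated from the question.
The constituent filling the subject (agent) gap is "Clara"; that is the focus and would carry nuclear stress.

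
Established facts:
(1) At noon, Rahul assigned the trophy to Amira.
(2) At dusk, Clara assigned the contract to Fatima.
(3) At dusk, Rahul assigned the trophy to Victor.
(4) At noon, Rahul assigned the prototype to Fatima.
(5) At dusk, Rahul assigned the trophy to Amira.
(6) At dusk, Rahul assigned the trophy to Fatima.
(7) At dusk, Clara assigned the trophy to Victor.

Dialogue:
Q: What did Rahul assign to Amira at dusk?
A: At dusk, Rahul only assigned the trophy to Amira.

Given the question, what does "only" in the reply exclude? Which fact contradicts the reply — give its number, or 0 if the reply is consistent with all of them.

Answering "What did ...?" puts focus on the thing — here, "the trophy".
So "only" ranges over things; the rest (Rahul as agent and Amira as recipient and at dusk as setting) is presupposed.
No fact keeps Rahul as agent and Amira as recipient and at dusk as setting while changing the thing; every other fact differs on something backgrounded. The reply stands.
(Fact (1) would refute a reading with focus on the setting — but that is not what the question asks.)

0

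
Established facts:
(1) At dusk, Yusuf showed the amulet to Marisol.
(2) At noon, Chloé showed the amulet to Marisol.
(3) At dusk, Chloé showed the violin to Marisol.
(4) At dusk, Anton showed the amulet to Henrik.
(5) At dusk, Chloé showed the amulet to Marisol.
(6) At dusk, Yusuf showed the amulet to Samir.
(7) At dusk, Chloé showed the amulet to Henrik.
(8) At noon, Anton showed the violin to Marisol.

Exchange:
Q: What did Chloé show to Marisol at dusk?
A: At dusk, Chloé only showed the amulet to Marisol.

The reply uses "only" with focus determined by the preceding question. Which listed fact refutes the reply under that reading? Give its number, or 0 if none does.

3

The question "What did ...?" targets the thing, so in the reply the focus falls on "the amulet".
So "only" ranges over things; the rest (Chloé as agent and Marisol as recipient and at dusk as setting) is presupposed.
Fact (3) keeps Chloé as agent and Marisol as recipient and at dusk as setting but has thing = the violin; that refutes the reply.
(Fact (7) would refute a reading with focus on the recipient — but that is not what the question asks.)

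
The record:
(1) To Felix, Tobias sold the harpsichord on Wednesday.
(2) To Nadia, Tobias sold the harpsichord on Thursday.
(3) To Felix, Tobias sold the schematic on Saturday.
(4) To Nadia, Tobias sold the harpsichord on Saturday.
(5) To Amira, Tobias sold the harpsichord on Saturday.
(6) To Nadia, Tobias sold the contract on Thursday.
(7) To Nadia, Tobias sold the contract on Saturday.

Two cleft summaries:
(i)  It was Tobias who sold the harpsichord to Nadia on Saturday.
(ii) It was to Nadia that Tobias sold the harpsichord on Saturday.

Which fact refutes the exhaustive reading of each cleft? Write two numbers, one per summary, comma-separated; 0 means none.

(i): focus "Tobias". No fact shares same thing, recipient, setting (the harpsichord / Nadia / on Saturday) with a different agent. 0.
(ii): focus "Nadia". Looking for same agent, thing, setting (Tobias / the harpsichord / on Saturday) with some other recipient — fact (5) has Amira there. Refuted.

0, 5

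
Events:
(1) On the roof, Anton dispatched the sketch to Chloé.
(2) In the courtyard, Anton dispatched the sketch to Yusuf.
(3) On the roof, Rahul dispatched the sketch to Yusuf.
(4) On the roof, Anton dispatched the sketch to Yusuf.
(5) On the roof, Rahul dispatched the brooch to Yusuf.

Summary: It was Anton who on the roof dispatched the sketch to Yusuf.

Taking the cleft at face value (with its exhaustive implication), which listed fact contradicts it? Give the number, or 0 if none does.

Focus of the cleft: "Anton" (the agent). Presupposed background: thing = the sketch, recipient = Yusuf, setting = on the roof.
The exhaustive reading says no other agent fits that background.
But fact (3) also has thing = the sketch, recipient = Yusuf, setting = on the roof, with agent = Rahul — so the exhaustive reading fails.

3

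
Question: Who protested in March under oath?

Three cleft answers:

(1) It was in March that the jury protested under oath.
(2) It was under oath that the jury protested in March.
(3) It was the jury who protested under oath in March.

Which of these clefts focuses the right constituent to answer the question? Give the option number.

The question word "who" targets the subject (agent).
Option (1) clefts "in March" — the time, not what was asked.
Option (2) clefts "under oath" — the manner, not what was asked.
Option (3) clefts "the jury" — that matches what the question asks about.
So the congruent reply is (3).

3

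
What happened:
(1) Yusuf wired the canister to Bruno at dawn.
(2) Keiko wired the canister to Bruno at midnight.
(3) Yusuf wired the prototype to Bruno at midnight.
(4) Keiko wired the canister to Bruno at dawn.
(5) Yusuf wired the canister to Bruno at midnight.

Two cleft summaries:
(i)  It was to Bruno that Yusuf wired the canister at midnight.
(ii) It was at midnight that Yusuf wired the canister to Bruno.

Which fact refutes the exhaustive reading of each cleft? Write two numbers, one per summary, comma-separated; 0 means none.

0, 1

(i): focus "Bruno". No fact shares Yusuf as agent and the canister as thing and at midnight as setting with a different recipient. 0.
(ii): focus "at midnight". Looking for Yusuf as agent and the canister as thing and Bruno as recipient with some other setting — fact (1) has at dawn there. Refuted.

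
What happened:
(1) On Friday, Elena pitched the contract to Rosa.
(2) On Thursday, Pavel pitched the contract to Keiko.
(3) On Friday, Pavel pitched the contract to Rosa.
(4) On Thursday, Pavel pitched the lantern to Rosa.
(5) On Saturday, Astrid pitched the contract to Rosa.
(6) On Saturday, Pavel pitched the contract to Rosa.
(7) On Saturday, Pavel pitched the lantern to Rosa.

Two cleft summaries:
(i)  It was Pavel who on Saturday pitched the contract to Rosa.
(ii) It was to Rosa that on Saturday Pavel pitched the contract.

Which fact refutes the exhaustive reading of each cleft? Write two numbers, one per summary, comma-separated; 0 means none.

Summary (i) focuses "Pavel" (the agent); background same thing, recipient, setting (the contract / Rosa / on Saturday). Fact (5) matches that background with agent = Astrid — refutes (i).
Summary (ii) focuses "Rosa" (the recipient); background same agent, thing, setting (Pavel / the contract / on Saturday). No fact matches that background with a different recipient, so 0.

5, 0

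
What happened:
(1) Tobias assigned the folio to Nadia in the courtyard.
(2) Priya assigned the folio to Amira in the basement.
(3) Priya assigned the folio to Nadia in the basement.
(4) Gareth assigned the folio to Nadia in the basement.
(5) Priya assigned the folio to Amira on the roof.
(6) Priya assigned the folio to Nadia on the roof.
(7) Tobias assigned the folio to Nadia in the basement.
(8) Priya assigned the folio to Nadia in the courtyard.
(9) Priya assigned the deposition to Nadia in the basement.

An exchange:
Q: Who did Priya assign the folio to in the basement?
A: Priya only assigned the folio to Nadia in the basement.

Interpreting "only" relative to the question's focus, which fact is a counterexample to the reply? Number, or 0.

2

The question "Who did ... to ...?" targets the recipient, so in the reply the focus falls on "Nadia".
"Only" then excludes alternative recipients while the background — same agent, thing, setting (Priya / the folio / in the basement) — is held fixed.
Fact (2) shares the background with a different recipient (Amira) — counterexample.
(Fact (9) would refute a reading with focus on the thing — but that is not what the question asks.)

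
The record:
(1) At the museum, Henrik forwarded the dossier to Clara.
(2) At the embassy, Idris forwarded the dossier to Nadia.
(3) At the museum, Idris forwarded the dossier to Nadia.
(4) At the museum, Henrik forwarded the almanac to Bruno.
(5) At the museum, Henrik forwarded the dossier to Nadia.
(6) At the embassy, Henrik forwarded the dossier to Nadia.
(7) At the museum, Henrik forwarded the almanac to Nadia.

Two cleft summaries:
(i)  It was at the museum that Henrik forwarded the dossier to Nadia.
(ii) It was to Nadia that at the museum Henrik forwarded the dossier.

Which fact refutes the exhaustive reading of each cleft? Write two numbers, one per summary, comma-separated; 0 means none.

6, 1

Summary (i) focuses "at the museum" (the setting); background agent = Henrik, thing = the dossier, recipient = Nadia. Fact (6) matches that background with setting = at the embassy — refutes (i).
Summary (ii) focuses "Nadia" (the recipient); background agent = Henrik, thing = the dossier, setting = at the museum. Fact (1) matches that background with recipient = Clara — refutes (ii).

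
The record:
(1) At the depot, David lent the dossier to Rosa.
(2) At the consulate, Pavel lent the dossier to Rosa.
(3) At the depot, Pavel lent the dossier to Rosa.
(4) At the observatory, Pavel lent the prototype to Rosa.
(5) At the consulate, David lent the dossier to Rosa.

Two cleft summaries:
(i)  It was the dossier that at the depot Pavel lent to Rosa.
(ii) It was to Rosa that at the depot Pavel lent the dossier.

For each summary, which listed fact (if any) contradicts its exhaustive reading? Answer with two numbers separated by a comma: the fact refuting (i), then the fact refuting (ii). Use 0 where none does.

Summary (i) focuses "the dossier" (the thing); background agent = Pavel, recipient = Rosa, setting = at the depot. No fact matches that background with a different thing, so 0.
Summary (ii) focuses "Rosa" (the recipient); background agent = Pavel, thing = the dossier, setting = at the depot. No fact matches that background with a different recipient, so 0.

0, 0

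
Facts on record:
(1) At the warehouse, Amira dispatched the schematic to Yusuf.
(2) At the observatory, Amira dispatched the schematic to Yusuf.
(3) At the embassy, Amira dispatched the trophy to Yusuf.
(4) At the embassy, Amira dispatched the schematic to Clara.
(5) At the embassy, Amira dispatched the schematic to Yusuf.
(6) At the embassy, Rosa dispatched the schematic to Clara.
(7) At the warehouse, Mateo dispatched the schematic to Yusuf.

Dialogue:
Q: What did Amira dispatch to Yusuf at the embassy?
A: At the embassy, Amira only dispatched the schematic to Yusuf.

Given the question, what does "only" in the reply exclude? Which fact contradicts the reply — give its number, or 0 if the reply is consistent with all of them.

3

Answering "What did ...?" puts focus on the thing — here, "the schematic".
So "only" ranges over things; the rest (same agent, recipient, setting (Amira / Yusuf / at the embassy)) is presupposed.
Fact (3) keeps same agent, recipient, setting (Amira / Yusuf / at the embassy) but has thing = the trophy; that refutes the reply.
(Fact (1) would refute a reading with focus on the setting — but that is not what the question asks.)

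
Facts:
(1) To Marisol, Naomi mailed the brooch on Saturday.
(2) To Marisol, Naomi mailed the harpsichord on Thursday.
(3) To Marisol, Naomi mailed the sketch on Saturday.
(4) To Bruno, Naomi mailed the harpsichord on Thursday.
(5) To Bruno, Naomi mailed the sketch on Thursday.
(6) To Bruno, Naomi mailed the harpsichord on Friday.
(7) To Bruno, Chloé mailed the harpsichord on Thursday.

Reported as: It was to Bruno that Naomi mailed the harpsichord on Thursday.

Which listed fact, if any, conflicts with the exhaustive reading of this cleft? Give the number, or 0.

2

The cleft puts "Bruno" in focus and presupposes the open proposition with same agent, thing, setting (Naomi / the harpsichord / on Thursday).
Exhaustivity: Bruno is the only recipient satisfying that background.
But fact (2) also has same agent, thing, setting (Naomi / the harpsichord / on Thursday), with recipient = Marisol — so the exhaustive reading fails.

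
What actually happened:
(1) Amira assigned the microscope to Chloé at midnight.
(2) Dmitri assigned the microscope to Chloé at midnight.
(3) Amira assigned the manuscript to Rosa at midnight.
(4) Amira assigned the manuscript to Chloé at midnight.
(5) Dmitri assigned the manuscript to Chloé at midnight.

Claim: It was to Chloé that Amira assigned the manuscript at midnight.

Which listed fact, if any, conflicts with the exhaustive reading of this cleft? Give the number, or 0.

The cleft puts "Chloé" in focus and presupposes the open proposition with agent = Amira, thing = the manuscript, setting = at midnight.
The exhaustive reading says no other recipient fits that background.
But fact (3) also has agent = Amira, thing = the manuscript, setting = at midnight, with recipient = Rosa — so the exhaustive reading fails.

3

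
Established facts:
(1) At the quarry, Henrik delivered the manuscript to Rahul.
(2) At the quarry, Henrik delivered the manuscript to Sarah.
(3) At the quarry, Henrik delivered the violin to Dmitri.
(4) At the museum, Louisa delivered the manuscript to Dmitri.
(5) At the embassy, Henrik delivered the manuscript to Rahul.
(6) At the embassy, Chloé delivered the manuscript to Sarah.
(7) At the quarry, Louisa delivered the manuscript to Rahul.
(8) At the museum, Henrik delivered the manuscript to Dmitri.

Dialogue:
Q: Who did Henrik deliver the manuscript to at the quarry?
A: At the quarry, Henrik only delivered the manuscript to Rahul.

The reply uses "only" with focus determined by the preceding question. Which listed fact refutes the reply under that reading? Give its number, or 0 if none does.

2

Answering "Who did ... to ...?" puts focus on the recipient — here, "Rahul".
So "only" ranges over recipients; the rest (same agent, thing, setting (Henrik / the manuscript / at the quarry)) is presupposed.
Fact (2) shares the background with a different recipient (Sarah) — counterexample.
(Fact (5) would refute a reading with focus on the setting — but that is not what the question asks.)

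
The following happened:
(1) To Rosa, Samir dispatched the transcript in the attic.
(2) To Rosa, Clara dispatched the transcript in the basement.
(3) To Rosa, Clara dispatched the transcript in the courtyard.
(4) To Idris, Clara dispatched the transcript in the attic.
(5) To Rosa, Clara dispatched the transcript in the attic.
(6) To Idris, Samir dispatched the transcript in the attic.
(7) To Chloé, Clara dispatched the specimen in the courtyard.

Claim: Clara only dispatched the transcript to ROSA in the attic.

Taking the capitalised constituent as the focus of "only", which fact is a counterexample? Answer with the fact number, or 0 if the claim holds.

4

Focus (in capitals) is "Rosa" — the recipient. "Only" excludes alternative recipients while holding fixed agent = Clara, thing = the transcript, setting = in the attic.
Fact (4) matches on agent = Clara, thing = the transcript, setting = in the attic, but has recipient = Idris instead. That refutes the claim.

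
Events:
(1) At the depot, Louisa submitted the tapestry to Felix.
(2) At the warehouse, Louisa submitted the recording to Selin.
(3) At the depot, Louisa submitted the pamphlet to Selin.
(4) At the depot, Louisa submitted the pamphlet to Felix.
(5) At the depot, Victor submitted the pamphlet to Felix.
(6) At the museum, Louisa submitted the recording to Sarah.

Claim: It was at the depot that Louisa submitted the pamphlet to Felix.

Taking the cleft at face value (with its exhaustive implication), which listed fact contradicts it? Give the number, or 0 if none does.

The cleft puts "at the depot" in focus and presupposes the open proposition with agent = Louisa, thing = the pamphlet, recipient = Felix.
The exhaustive reading says no other setting fits that background.
No listed fact matches the background with a different setting. Exhaustivity holds.

0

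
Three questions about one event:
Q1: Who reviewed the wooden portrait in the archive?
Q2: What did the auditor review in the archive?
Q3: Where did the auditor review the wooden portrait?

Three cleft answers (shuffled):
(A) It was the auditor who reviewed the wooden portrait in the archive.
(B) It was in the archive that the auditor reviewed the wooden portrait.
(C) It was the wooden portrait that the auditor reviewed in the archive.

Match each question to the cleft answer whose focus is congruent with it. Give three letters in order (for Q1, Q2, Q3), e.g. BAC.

Q1 asks about the subject (agent); cleft (A) focuses "the auditor", which is the subject (agent) — so Q1 → A.
Q2 asks about the direct object; cleft (C) focuses "the wooden portrait", which is the direct object — so Q2 → C.
Q3 asks about the location; cleft (B) focuses "in the archive", which is the location — so Q3 → B.
Mapping: Q1→A, Q2→C, Q3→B.

ACB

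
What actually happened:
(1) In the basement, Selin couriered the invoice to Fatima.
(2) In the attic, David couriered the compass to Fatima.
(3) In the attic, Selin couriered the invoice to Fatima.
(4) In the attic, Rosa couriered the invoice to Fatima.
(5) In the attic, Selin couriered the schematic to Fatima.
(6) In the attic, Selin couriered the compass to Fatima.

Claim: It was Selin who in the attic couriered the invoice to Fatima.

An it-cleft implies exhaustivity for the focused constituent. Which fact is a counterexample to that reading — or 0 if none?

4

Focus of the cleft: "Selin" (the agent). Presupposed background: same thing, recipient, setting (the invoice / Fatima / in the attic).
The exhaustive reading says no other agent fits that background.
But fact (4) also has same thing, recipient, setting (the invoice / Fatima / in the attic), with agent = Rosa — so the exhaustive reading fails.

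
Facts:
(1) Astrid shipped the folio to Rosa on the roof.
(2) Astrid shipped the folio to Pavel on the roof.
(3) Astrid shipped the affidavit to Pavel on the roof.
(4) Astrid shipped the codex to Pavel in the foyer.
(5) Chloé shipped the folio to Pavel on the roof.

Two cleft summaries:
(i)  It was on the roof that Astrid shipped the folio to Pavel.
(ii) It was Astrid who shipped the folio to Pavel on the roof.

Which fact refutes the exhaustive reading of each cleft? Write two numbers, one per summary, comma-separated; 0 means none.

0, 5

(i): focus "on the roof". No fact shares agent = Astrid, thing = the folio, recipient = Pavel with a different setting. 0.
(ii): focus "Astrid". Looking for thing = the folio, recipient = Pavel, setting = on the roof with some other agent — fact (5) has Chloé there. Refuted.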